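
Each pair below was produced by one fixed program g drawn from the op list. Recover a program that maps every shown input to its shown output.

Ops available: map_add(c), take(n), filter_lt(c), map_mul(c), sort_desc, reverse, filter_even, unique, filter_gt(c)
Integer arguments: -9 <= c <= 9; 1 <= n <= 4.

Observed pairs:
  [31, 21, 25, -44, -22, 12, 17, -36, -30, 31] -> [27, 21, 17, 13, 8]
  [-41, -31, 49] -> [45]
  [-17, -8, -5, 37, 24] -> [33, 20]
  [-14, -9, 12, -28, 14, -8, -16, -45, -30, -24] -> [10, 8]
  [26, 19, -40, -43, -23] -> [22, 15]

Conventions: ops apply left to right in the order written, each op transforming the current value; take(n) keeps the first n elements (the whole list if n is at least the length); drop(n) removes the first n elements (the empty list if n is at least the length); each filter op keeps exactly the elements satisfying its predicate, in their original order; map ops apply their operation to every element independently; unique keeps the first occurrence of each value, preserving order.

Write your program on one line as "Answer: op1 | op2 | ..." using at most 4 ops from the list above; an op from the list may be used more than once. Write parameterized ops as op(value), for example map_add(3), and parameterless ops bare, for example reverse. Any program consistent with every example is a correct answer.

unique | sort_desc | map_add(-4) | filter_gt(5)

Check, running the answer program on each example:
  [31, 21, 25, -44, -22, 12, 17, -36, -30, 31] -> [31, 21, 25, -44, -22, 12, 17, -36, -30] -> [31, 25, 21, 17, 12, -22, -30, -36, -44] -> [27, 21, 17, 13, 8, -26, -34, -40, -48] -> [27, 21, 17, 13, 8]
  [-41, -31, 49] -> [-41, -31, 49] -> [49, -31, -41] -> [45, -35, -45] -> [45]
  [-17, -8, -5, 37, 24] -> [-17, -8, -5, 37, 24] -> [37, 24, -5, -8, -17] -> [33, 20, -9, -12, -21] -> [33, 20]
  [-14, -9, 12, -28, 14, -8, -16, -45, -30, -24] -> [-14, -9, 12, -28, 14, -8, -16, -45, -30, -24] -> [14, 12, -8, -9, -14, -16, -24, -28, -30, -45] -> [10, 8, -12, -13, -18, -20, -28, -32, -34, -49] -> [10, 8]
  [26, 19, -40, -43, -23] -> [26, 19, -40, -43, -23] -> [26, 19, -23, -40, -43] -> [22, 15, -27, -44, -47] -> [22, 15]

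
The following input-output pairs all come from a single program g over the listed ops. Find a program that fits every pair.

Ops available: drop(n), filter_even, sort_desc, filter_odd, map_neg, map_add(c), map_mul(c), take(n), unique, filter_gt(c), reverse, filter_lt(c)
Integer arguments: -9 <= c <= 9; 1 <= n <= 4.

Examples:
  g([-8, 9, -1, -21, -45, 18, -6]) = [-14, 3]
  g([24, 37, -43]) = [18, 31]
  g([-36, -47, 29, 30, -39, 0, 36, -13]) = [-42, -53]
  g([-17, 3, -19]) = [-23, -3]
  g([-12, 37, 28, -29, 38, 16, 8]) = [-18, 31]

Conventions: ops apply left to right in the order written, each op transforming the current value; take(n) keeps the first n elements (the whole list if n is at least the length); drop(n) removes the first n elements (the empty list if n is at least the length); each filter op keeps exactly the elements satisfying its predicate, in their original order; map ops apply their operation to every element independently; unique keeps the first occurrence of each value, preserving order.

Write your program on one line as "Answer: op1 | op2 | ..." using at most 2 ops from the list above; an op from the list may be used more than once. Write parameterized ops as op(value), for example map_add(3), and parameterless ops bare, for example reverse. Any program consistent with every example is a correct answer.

take(2) | map_add(-6)

Check, running the answer program on each example:
  [-8, 9, -1, -21, -45, 18, -6] -> [-8, 9] -> [-14, 3]
  [24, 37, -43] -> [24, 37] -> [18, 31]
  [-36, -47, 29, 30, -39, 0, 36, -13] -> [-36, -47] -> [-42, -53]
  [-17, 3, -19] -> [-17, 3] -> [-23, -3]
  [-12, 37, 28, -29, 38, 16, 8] -> [-12, 37] -> [-18, 31]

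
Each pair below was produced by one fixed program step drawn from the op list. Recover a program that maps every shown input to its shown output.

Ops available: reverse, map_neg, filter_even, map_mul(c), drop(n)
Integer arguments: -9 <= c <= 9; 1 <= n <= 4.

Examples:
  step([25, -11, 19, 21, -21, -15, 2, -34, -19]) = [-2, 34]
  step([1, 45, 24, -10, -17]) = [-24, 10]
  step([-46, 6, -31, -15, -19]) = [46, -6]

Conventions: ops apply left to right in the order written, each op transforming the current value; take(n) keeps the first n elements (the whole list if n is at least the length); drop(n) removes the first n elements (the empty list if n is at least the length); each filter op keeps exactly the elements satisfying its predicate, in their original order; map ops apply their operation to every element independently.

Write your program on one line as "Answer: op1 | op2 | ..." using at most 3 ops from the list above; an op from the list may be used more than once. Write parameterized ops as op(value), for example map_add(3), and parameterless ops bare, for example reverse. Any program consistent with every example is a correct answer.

map_neg | filter_even

Check, running the answer program on each example:
  [25, -11, 19, 21, -21, -15, 2, -34, -19] -> [-25, 11, -19, -21, 21, 15, -2, 34, 19] -> [-2, 34]
  [1, 45, 24, -10, -17] -> [-1, -45, -24, 10, 17] -> [-24, 10]
  [-46, 6, -31, -15, -19] -> [46, -6, 31, 15, 19] -> [46, -6]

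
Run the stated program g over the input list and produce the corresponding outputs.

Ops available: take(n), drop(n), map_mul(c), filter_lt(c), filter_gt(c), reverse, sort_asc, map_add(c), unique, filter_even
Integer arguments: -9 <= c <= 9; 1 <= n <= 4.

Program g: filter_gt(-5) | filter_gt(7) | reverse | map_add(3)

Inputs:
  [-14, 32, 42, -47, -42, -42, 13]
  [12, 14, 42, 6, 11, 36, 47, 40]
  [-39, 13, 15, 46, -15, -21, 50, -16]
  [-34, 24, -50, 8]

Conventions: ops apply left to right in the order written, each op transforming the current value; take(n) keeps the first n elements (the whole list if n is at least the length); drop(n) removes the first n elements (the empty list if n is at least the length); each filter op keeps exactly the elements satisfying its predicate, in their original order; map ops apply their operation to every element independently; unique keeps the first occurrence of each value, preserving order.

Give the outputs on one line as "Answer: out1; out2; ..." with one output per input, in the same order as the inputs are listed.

[16, 45, 35]; [43, 50, 39, 14, 45, 17, 15]; [53, 49, 18, 16]; [11, 27]

Execution, op by op:
  [-14, 32, 42, -47, -42, -42, 13] -> [32, 42, 13] -> [32, 42, 13] -> [13, 42, 32] -> [16, 45, 35]
  [12, 14, 42, 6, 11, 36, 47, 40] -> [12, 14, 42, 6, 11, 36, 47, 40] -> [12, 14, 42, 11, 36, 47, 40] -> [40, 47, 36, 11, 42, 14, 12] -> [43, 50, 39, 14, 45, 17, 15]
  [-39, 13, 15, 46, -15, -21, 50, -16] -> [13, 15, 46, 50] -> [13, 15, 46, 50] -> [50, 46, 15, 13] -> [53, 49, 18, 16]
  [-34, 24, -50, 8] -> [24, 8] -> [24, 8] -> [8, 24] -> [11, 27]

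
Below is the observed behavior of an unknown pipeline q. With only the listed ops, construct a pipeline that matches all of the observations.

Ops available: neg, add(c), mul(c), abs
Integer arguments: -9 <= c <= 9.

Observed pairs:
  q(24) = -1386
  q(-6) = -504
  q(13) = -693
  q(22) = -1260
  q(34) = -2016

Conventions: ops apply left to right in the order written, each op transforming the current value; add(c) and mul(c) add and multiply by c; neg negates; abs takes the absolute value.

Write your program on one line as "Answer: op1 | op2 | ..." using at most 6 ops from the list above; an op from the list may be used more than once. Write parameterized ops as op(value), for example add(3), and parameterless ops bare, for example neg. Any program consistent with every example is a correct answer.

add(-2) | abs | mul(-7) | mul(-9) | neg

Check, running the answer program on each example:
  24 -> 22 -> 22 -> -154 -> 1386 -> -1386
  -6 -> -8 -> 8 -> -56 -> 504 -> -504
  13 -> 11 -> 11 -> -77 -> 693 -> -693
  22 -> 20 -> 20 -> -140 -> 1260 -> -1260
  34 -> 32 -> 32 -> -224 -> 2016 -> -2016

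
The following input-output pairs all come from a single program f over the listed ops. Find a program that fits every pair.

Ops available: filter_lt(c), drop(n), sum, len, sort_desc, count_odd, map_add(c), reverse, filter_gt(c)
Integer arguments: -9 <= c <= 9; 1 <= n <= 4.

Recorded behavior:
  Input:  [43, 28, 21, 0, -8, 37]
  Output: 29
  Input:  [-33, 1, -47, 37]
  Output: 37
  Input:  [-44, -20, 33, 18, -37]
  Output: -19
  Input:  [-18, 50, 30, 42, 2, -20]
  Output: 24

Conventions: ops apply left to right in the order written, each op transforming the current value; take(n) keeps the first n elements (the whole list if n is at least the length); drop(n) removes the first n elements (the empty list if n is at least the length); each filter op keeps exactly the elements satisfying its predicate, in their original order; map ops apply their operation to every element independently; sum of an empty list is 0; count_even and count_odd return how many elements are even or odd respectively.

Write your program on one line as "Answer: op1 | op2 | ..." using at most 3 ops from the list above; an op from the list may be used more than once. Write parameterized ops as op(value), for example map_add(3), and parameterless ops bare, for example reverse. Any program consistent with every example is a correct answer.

drop(3) | sum

Check, running the answer program on each example:
  [43, 28, 21, 0, -8, 37] -> [0, -8, 37] -> 29
  [-33, 1, -47, 37] -> [37] -> 37
  [-44, -20, 33, 18, -37] -> [18, -37] -> -19
  [-18, 50, 30, 42, 2, -20] -> [42, 2, -20] -> 24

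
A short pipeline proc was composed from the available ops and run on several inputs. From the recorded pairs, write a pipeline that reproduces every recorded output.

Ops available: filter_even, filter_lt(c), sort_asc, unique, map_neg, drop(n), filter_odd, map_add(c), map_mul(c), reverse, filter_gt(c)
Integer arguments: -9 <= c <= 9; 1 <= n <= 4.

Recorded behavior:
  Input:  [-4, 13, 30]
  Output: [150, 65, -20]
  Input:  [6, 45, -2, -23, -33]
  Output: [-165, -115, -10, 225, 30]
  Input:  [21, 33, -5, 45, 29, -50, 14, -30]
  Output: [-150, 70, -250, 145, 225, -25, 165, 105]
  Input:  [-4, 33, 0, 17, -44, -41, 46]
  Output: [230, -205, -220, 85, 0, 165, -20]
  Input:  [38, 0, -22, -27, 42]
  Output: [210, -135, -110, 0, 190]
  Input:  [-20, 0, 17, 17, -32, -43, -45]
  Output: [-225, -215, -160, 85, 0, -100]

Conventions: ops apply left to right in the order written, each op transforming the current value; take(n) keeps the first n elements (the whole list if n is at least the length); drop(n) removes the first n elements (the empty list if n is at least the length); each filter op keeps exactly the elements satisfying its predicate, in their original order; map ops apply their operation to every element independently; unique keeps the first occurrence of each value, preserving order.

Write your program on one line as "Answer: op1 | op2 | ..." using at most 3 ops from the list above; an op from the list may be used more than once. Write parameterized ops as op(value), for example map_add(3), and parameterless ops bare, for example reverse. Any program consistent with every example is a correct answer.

map_mul(5) | unique | reverse

Check, running the answer program on each example:
  [-4, 13, 30] -> [-20, 65, 150] -> [-20, 65, 150] -> [150, 65, -20]
  [6, 45, -2, -23, -33] -> [30, 225, -10, -115, -165] -> [30, 225, -10, -115, -165] -> [-165, -115, -10, 225, 30]
  [21, 33, -5, 45, 29, -50, 14, -30] -> [105, 165, -25, 225, 145, -250, 70, -150] -> [105, 165, -25, 225, 145, -250, 70, -150] -> [-150, 70, -250, 145, 225, -25, 165, 105]
  [-4, 33, 0, 17, -44, -41, 46] -> [-20, 165, 0, 85, -220, -205, 230] -> [-20, 165, 0, 85, -220, -205, 230] -> [230, -205, -220, 85, 0, 165, -20]
  [38, 0, -22, -27, 42] -> [190, 0, -110, -135, 210] -> [190, 0, -110, -135, 210] -> [210, -135, -110, 0, 190]
  [-20, 0, 17, 17, -32, -43, -45] -> [-100, 0, 85, 85, -160, -215, -225] -> [-100, 0, 85, -160, -215, -225] -> [-225, -215, -160, 85, 0, -100]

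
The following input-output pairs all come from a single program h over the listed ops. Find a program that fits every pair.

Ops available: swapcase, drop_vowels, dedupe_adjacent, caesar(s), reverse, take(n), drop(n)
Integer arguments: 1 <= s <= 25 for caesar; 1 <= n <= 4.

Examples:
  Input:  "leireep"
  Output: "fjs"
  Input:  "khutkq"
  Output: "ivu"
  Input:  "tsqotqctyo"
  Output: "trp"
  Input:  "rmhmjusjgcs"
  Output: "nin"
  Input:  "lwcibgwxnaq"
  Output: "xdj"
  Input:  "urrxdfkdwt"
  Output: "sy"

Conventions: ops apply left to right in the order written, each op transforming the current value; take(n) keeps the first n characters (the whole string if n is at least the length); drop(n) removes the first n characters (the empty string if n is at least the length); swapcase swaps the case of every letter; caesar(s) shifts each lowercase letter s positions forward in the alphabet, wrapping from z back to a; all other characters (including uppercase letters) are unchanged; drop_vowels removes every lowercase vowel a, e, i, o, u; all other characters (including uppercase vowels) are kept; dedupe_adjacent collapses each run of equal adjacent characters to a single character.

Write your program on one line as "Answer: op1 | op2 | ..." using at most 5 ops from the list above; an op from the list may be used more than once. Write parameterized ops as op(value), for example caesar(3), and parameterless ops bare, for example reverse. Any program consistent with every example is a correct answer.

take(4) | caesar(14) | dedupe_adjacent | caesar(13) | drop(1)

Check, running the answer program on each example:
  "leireep" -> "leir" -> "zswf" -> "zswf" -> "mfjs" -> "fjs"
  "khutkq" -> "khut" -> "yvih" -> "yvih" -> "livu" -> "ivu"
  "tsqotqctyo" -> "tsqo" -> "hgec" -> "hgec" -> "utrp" -> "trp"
  "rmhmjusjgcs" -> "rmhm" -> "fava" -> "fava" -> "snin" -> "nin"
  "lwcibgwxnaq" -> "lwci" -> "zkqw" -> "zkqw" -> "mxdj" -> "xdj"
  "urrxdfkdwt" -> "urrx" -> "iffl" -> "ifl" -> "vsy" -> "sy"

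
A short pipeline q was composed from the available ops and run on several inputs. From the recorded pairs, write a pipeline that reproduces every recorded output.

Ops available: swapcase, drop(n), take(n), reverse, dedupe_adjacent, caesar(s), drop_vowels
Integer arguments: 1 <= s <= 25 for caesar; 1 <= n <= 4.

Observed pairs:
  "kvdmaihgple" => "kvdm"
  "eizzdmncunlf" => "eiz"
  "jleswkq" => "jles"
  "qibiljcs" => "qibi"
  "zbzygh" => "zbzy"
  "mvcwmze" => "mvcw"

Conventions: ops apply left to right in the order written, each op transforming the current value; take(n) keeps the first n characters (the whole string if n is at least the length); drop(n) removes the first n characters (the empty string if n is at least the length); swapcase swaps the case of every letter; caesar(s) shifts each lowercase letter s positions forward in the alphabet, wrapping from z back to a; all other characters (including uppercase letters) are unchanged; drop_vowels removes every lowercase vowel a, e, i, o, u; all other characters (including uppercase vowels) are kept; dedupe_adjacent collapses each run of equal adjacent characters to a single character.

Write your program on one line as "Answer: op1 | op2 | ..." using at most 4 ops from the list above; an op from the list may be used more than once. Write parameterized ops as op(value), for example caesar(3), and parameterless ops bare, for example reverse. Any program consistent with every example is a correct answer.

take(4) | reverse | dedupe_adjacent | reverse

Check, running the answer program on each example:
  "kvdmaihgple" -> "kvdm" -> "mdvk" -> "mdvk" -> "kvdm"
  "eizzdmncunlf" -> "eizz" -> "zzie" -> "zie" -> "eiz"
  "jleswkq" -> "jles" -> "selj" -> "selj" -> "jles"
  "qibiljcs" -> "qibi" -> "ibiq" -> "ibiq" -> "qibi"
  "zbzygh" -> "zbzy" -> "yzbz" -> "yzbz" -> "zbzy"
  "mvcwmze" -> "mvcw" -> "wcvm" -> "wcvm" -> "mvcw"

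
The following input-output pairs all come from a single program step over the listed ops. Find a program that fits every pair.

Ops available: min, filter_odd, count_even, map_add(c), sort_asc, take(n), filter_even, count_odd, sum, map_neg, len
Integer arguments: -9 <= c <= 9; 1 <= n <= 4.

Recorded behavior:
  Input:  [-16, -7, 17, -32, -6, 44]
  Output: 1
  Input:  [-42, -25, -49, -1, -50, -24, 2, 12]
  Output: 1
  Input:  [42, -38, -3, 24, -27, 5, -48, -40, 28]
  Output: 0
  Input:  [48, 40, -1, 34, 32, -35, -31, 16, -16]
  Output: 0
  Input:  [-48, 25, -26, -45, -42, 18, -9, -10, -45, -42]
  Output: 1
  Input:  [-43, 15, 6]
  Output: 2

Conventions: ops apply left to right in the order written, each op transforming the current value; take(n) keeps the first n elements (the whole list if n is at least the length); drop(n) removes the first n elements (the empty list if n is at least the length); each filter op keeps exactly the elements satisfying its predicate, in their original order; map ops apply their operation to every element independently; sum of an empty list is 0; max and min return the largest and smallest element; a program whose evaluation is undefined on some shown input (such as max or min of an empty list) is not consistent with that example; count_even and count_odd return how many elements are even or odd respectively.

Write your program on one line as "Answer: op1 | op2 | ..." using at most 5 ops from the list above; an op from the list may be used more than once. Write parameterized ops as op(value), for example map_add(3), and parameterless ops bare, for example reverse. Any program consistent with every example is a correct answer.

map_neg | take(2) | filter_odd | len

Check, running the answer program on each example:
  [-16, -7, 17, -32, -6, 44] -> [16, 7, -17, 32, 6, -44] -> [16, 7] -> [7] -> 1
  [-42, -25, -49, -1, -50, -24, 2, 12] -> [42, 25, 49, 1, 50, 24, -2, -12] -> [42, 25] -> [25] -> 1
  [42, -38, -3, 24, -27, 5, -48, -40, 28] -> [-42, 38, 3, -24, 27, -5, 48, 40, -28] -> [-42, 38] -> [] -> 0
  [48, 40, -1, 34, 32, -35, -31, 16, -16] -> [-48, -40, 1, -34, -32, 35, 31, -16, 16] -> [-48, -40] -> [] -> 0
  [-48, 25, -26, -45, -42, 18, -9, -10, -45, -42] -> [48, -25, 26, 45, 42, -18, 9, 10, 45, 42] -> [48, -25] -> [-25] -> 1
  [-43, 15, 6] -> [43, -15, -6] -> [43, -15] -> [43, -15] -> 2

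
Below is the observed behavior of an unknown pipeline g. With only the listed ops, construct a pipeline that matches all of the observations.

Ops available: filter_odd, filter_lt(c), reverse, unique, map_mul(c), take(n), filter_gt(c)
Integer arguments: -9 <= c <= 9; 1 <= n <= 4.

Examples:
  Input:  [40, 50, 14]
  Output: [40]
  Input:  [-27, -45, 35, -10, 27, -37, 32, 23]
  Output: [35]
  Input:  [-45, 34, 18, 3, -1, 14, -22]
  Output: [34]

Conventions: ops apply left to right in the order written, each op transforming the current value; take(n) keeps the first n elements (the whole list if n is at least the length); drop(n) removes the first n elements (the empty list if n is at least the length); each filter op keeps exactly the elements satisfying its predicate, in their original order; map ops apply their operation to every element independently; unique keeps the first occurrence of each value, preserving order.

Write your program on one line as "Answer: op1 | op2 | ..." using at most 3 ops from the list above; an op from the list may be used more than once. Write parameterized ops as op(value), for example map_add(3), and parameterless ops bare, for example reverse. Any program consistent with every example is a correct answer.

filter_gt(-8) | take(4) | take(1)

Check, running the answer program on each example:
  [40, 50, 14] -> [40, 50, 14] -> [40, 50, 14] -> [40]
  [-27, -45, 35, -10, 27, -37, 32, 23] -> [35, 27, 32, 23] -> [35, 27, 32, 23] -> [35]
  [-45, 34, 18, 3, -1, 14, -22] -> [34, 18, 3, -1, 14] -> [34, 18, 3, -1] -> [34]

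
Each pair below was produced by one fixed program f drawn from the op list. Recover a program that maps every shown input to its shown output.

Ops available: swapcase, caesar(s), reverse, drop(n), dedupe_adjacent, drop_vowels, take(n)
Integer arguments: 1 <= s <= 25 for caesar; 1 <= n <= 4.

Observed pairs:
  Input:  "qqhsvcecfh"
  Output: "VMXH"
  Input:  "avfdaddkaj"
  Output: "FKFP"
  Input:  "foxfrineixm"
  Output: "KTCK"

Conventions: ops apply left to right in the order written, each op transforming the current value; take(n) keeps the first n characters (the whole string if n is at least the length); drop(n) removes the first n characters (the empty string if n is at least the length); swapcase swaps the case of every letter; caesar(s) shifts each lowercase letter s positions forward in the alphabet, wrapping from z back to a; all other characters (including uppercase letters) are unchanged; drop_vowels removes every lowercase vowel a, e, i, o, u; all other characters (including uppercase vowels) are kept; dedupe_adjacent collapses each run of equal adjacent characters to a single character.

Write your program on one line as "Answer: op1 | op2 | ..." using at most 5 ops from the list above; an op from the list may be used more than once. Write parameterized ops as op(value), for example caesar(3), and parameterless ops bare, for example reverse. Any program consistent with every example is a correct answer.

caesar(5) | drop_vowels | swapcase | dedupe_adjacent | take(4)

Check, running the answer program on each example:
  "qqhsvcecfh" -> "vvmxahjhkm" -> "vvmxhjhkm" -> "VVMXHJHKM" -> "VMXHJHKM" -> "VMXH"
  "avfdaddkaj" -> "fakifiipfo" -> "fkfpf" -> "FKFPF" -> "FKFPF" -> "FKFP"
  "foxfrineixm" -> "ktckwnsjncr" -> "ktckwnsjncr" -> "KTCKWNSJNCR" -> "KTCKWNSJNCR" -> "KTCK"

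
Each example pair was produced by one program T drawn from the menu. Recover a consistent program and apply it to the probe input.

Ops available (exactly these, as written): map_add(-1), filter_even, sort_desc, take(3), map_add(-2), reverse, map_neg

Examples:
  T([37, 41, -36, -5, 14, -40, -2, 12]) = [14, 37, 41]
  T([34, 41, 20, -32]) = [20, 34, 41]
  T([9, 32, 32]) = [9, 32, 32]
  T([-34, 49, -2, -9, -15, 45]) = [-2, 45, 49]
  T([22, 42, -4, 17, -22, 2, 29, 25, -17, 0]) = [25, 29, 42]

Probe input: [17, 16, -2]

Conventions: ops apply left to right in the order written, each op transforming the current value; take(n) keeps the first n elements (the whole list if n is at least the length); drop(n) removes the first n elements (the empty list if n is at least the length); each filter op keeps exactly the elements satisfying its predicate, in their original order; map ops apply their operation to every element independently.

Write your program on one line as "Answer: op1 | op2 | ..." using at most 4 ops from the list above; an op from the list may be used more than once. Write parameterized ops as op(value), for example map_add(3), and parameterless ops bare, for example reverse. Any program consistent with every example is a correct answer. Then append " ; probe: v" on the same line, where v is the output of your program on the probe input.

sort_desc | take(3) | reverse ; probe: [-2, 16, 17]

Check, running the answer program on each example:
  [37, 41, -36, -5, 14, -40, -2, 12] -> [41, 37, 14, 12, -2, -5, -36, -40] -> [41, 37, 14] -> [14, 37, 41]
  [34, 41, 20, -32] -> [41, 34, 20, -32] -> [41, 34, 20] -> [20, 34, 41]
  [9, 32, 32] -> [32, 32, 9] -> [32, 32, 9] -> [9, 32, 32]
  [-34, 49, -2, -9, -15, 45] -> [49, 45, -2, -9, -15, -34] -> [49, 45, -2] -> [-2, 45, 49]
  [22, 42, -4, 17, -22, 2, 29, 25, -17, 0] -> [42, 29, 25, 22, 17, 2, 0, -4, -17, -22] -> [42, 29, 25] -> [25, 29, 42]
  probe: [17, 16, -2] -> [17, 16, -2] -> [17, 16, -2] -> [-2, 16, 17]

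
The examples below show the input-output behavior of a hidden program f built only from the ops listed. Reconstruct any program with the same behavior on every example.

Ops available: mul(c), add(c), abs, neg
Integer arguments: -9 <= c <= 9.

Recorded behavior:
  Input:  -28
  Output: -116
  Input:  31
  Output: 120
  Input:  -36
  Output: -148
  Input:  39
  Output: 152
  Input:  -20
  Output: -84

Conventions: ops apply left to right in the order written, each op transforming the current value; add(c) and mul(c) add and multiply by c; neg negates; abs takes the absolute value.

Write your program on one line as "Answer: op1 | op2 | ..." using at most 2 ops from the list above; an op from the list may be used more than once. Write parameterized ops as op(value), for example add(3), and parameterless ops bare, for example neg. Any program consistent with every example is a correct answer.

mul(4) | add(-4)

Check, running the answer program on each example:
  -28 -> -112 -> -116
  31 -> 124 -> 120
  -36 -> -144 -> -148
  39 -> 156 -> 152
  -20 -> -80 -> -84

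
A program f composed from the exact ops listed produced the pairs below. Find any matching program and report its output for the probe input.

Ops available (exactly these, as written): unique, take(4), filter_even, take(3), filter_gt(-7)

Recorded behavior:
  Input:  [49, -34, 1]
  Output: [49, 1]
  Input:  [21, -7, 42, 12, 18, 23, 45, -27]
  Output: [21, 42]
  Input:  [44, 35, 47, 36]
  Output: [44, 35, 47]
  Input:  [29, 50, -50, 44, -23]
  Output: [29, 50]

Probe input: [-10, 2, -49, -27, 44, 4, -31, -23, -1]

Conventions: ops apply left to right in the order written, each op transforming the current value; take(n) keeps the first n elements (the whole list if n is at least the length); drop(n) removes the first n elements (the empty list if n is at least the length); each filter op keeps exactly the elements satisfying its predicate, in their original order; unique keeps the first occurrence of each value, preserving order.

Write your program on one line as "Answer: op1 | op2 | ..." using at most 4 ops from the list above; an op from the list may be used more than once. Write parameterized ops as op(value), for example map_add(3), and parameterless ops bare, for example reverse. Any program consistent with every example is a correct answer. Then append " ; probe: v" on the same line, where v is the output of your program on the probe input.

take(4) | take(3) | filter_gt(-7) ; probe: [2]

Check, running the answer program on each example:
  [49, -34, 1] -> [49, -34, 1] -> [49, -34, 1] -> [49, 1]
  [21, -7, 42, 12, 18, 23, 45, -27] -> [21, -7, 42, 12] -> [21, -7, 42] -> [21, 42]
  [44, 35, 47, 36] -> [44, 35, 47, 36] -> [44, 35, 47] -> [44, 35, 47]
  [29, 50, -50, 44, -23] -> [29, 50, -50, 44] -> [29, 50, -50] -> [29, 50]
  probe: [-10, 2, -49, -27, 44, 4, -31, -23, -1] -> [-10, 2, -49, -27] -> [-10, 2, -49] -> [2]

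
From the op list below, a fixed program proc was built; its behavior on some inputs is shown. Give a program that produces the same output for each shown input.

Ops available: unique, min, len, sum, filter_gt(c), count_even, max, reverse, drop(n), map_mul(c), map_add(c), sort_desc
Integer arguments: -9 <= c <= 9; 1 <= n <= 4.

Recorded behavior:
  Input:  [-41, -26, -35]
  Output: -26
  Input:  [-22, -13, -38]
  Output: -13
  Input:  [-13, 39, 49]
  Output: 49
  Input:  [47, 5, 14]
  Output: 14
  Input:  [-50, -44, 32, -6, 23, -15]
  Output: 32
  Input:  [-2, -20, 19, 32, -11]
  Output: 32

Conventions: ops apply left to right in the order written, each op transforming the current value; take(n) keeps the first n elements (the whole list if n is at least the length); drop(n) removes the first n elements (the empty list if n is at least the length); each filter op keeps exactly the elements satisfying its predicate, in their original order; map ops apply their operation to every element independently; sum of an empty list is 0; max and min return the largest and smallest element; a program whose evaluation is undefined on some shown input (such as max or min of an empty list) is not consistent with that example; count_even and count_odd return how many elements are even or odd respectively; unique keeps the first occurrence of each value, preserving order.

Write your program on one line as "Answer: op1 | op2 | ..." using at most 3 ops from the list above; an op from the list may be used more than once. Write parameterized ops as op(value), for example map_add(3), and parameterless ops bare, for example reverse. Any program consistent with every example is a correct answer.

drop(1) | max

Check, running the answer program on each example:
  [-41, -26, -35] -> [-26, -35] -> -26
  [-22, -13, -38] -> [-13, -38] -> -13
  [-13, 39, 49] -> [39, 49] -> 49
  [47, 5, 14] -> [5, 14] -> 14
  [-50, -44, 32, -6, 23, -15] -> [-44, 32, -6, 23, -15] -> 32
  [-2, -20, 19, 32, -11] -> [-20, 19, 32, -11] -> 32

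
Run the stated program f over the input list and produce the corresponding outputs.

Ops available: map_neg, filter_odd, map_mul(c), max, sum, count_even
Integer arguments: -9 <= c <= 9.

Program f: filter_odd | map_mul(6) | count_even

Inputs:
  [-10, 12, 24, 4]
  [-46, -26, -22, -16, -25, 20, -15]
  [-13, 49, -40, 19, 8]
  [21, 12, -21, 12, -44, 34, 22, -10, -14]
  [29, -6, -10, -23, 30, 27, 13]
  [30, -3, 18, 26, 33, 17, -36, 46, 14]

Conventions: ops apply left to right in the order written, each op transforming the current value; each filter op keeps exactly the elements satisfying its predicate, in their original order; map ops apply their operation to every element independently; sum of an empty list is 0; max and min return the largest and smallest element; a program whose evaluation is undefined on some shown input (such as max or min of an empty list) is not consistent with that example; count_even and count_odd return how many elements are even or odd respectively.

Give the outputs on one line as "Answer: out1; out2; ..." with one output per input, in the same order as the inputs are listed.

Execution, op by op:
  [-10, 12, 24, 4] -> [] -> [] -> 0
  [-46, -26, -22, -16, -25, 20, -15] -> [-25, -15] -> [-150, -90] -> 2
  [-13, 49, -40, 19, 8] -> [-13, 49, 19] -> [-78, 294, 114] -> 3
  [21, 12, -21, 12, -44, 34, 22, -10, -14] -> [21, -21] -> [126, -126] -> 2
  [29, -6, -10, -23, 30, 27, 13] -> [29, -23, 27, 13] -> [174, -138, 162, 78] -> 4
  [30, -3, 18, 26, 33, 17, -36, 46, 14] -> [-3, 33, 17] -> [-18, 198, 102] -> 3

0; 2; 3; 2; 4; 3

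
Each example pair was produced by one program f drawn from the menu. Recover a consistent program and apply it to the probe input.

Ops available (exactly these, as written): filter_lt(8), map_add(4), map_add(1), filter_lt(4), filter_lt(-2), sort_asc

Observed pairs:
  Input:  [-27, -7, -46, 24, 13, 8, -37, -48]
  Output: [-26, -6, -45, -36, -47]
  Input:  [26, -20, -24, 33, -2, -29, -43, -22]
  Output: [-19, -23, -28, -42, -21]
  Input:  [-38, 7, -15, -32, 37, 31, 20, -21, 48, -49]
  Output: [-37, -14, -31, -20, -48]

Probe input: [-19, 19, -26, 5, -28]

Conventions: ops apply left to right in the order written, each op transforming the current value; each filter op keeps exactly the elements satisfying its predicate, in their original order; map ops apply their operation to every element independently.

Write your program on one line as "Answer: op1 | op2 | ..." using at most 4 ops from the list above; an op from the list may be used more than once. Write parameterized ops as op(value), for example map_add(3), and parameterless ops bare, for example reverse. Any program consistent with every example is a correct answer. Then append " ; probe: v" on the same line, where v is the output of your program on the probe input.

filter_lt(8) | filter_lt(-2) | map_add(1) ; probe: [-18, -25, -27]

Check, running the answer program on each example:
  [-27, -7, -46, 24, 13, 8, -37, -48] -> [-27, -7, -46, -37, -48] -> [-27, -7, -46, -37, -48] -> [-26, -6, -45, -36, -47]
  [26, -20, -24, 33, -2, -29, -43, -22] -> [-20, -24, -2, -29, -43, -22] -> [-20, -24, -29, -43, -22] -> [-19, -23, -28, -42, -21]
  [-38, 7, -15, -32, 37, 31, 20, -21, 48, -49] -> [-38, 7, -15, -32, -21, -49] -> [-38, -15, -32, -21, -49] -> [-37, -14, -31, -20, -48]
  probe: [-19, 19, -26, 5, -28] -> [-19, -26, 5, -28] -> [-19, -26, -28] -> [-18, -25, -27]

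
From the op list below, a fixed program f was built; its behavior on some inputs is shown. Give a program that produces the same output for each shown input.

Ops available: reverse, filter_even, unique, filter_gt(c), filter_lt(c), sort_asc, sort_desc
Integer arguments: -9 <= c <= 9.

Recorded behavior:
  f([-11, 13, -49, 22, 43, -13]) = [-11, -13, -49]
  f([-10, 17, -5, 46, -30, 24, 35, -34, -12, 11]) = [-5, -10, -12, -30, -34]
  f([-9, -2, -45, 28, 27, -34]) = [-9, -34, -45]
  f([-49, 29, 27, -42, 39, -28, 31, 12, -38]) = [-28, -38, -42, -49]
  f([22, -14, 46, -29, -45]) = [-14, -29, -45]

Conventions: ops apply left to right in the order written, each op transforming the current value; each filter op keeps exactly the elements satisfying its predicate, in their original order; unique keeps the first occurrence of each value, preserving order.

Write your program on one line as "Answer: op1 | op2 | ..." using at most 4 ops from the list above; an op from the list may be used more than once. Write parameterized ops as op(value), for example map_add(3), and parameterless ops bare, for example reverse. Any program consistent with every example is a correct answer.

filter_lt(7) | filter_lt(-4) | sort_desc

Check, running the answer program on each example:
  [-11, 13, -49, 22, 43, -13] -> [-11, -49, -13] -> [-11, -49, -13] -> [-11, -13, -49]
  [-10, 17, -5, 46, -30, 24, 35, -34, -12, 11] -> [-10, -5, -30, -34, -12] -> [-10, -5, -30, -34, -12] -> [-5, -10, -12, -30, -34]
  [-9, -2, -45, 28, 27, -34] -> [-9, -2, -45, -34] -> [-9, -45, -34] -> [-9, -34, -45]
  [-49, 29, 27, -42, 39, -28, 31, 12, -38] -> [-49, -42, -28, -38] -> [-49, -42, -28, -38] -> [-28, -38, -42, -49]
  [22, -14, 46, -29, -45] -> [-14, -29, -45] -> [-14, -29, -45] -> [-14, -29, -45]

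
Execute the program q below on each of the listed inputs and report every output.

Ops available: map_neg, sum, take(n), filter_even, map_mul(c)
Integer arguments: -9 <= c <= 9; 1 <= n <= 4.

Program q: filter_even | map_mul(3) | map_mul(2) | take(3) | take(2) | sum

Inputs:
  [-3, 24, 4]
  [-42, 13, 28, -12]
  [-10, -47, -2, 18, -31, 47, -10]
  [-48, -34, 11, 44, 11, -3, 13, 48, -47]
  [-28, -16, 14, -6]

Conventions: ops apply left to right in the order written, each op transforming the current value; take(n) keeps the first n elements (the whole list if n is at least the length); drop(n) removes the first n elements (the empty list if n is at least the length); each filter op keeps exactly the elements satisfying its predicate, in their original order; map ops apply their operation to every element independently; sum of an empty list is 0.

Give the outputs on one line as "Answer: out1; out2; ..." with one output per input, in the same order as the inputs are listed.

Execution, op by op:
  [-3, 24, 4] -> [24, 4] -> [72, 12] -> [144, 24] -> [144, 24] -> [144, 24] -> 168
  [-42, 13, 28, -12] -> [-42, 28, -12] -> [-126, 84, -36] -> [-252, 168, -72] -> [-252, 168, -72] -> [-252, 168] -> -84
  [-10, -47, -2, 18, -31, 47, -10] -> [-10, -2, 18, -10] -> [-30, -6, 54, -30] -> [-60, -12, 108, -60] -> [-60, -12, 108] -> [-60, -12] -> -72
  [-48, -34, 11, 44, 11, -3, 13, 48, -47] -> [-48, -34, 44, 48] -> [-144, -102, 132, 144] -> [-288, -204, 264, 288] -> [-288, -204, 264] -> [-288, -204] -> -492
  [-28, -16, 14, -6] -> [-28, -16, 14, -6] -> [-84, -48, 42, -18] -> [-168, -96, 84, -36] -> [-168, -96, 84] -> [-168, -96] -> -264

168; -84; -72; -492; -264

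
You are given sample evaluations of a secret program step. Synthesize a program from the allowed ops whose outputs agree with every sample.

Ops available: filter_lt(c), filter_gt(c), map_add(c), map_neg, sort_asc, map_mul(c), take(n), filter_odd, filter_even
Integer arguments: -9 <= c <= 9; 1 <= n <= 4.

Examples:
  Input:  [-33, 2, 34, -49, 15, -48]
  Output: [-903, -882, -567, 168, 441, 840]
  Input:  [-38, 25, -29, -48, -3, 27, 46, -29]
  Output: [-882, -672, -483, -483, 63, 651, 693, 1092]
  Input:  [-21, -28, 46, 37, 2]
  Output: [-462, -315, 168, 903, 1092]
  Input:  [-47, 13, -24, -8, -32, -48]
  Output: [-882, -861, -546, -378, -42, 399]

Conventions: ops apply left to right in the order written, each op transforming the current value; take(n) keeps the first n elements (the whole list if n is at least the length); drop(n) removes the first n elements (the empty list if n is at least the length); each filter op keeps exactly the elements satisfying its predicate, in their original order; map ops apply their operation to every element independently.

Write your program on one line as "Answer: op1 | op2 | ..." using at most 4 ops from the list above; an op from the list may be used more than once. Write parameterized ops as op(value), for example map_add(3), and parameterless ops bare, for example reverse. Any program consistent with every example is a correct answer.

map_add(6) | map_mul(7) | map_mul(3) | sort_asc

Check, running the answer program on each example:
  [-33, 2, 34, -49, 15, -48] -> [-27, 8, 40, -43, 21, -42] -> [-189, 56, 280, -301, 147, -294] -> [-567, 168, 840, -903, 441, -882] -> [-903, -882, -567, 168, 441, 840]
  [-38, 25, -29, -48, -3, 27, 46, -29] -> [-32, 31, -23, -42, 3, 33, 52, -23] -> [-224, 217, -161, -294, 21, 231, 364, -161] -> [-672, 651, -483, -882, 63, 693, 1092, -483] -> [-882, -672, -483, -483, 63, 651, 693, 1092]
  [-21, -28, 46, 37, 2] -> [-15, -22, 52, 43, 8] -> [-105, -154, 364, 301, 56] -> [-315, -462, 1092, 903, 168] -> [-462, -315, 168, 903, 1092]
  [-47, 13, -24, -8, -32, -48] -> [-41, 19, -18, -2, -26, -42] -> [-287, 133, -126, -14, -182, -294] -> [-861, 399, -378, -42, -546, -882] -> [-882, -861, -546, -378, -42, 399]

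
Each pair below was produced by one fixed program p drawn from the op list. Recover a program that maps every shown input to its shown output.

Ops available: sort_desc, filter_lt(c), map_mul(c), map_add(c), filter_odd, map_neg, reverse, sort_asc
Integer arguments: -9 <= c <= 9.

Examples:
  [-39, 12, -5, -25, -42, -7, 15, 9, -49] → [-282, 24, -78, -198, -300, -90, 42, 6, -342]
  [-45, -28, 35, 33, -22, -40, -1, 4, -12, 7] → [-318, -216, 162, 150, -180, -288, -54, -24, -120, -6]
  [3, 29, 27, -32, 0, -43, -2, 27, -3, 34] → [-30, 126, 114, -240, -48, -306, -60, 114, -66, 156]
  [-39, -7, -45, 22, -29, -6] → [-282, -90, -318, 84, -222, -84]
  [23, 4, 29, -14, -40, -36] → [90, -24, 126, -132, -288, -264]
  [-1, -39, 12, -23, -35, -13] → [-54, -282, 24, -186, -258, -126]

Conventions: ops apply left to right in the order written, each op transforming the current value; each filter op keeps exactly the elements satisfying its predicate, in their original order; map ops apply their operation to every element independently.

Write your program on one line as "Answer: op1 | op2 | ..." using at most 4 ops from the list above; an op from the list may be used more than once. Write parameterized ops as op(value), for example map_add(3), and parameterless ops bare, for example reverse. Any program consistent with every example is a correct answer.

map_add(-8) | map_mul(-1) | map_mul(-6)

Check, running the answer program on each example:
  [-39, 12, -5, -25, -42, -7, 15, 9, -49] -> [-47, 4, -13, -33, -50, -15, 7, 1, -57] -> [47, -4, 13, 33, 50, 15, -7, -1, 57] -> [-282, 24, -78, -198, -300, -90, 42, 6, -342]
  [-45, -28, 35, 33, -22, -40, -1, 4, -12, 7] -> [-53, -36, 27, 25, -30, -48, -9, -4, -20, -1] -> [53, 36, -27, -25, 30, 48, 9, 4, 20, 1] -> [-318, -216, 162, 150, -180, -288, -54, -24, -120, -6]
  [3, 29, 27, -32, 0, -43, -2, 27, -3, 34] -> [-5, 21, 19, -40, -8, -51, -10, 19, -11, 26] -> [5, -21, -19, 40, 8, 51, 10, -19, 11, -26] -> [-30, 126, 114, -240, -48, -306, -60, 114, -66, 156]
  [-39, -7, -45, 22, -29, -6] -> [-47, -15, -53, 14, -37, -14] -> [47, 15, 53, -14, 37, 14] -> [-282, -90, -318, 84, -222, -84]
  [23, 4, 29, -14, -40, -36] -> [15, -4, 21, -22, -48, -44] -> [-15, 4, -21, 22, 48, 44] -> [90, -24, 126, -132, -288, -264]
  [-1, -39, 12, -23, -35, -13] -> [-9, -47, 4, -31, -43, -21] -> [9, 47, -4, 31, 43, 21] -> [-54, -282, 24, -186, -258, -126]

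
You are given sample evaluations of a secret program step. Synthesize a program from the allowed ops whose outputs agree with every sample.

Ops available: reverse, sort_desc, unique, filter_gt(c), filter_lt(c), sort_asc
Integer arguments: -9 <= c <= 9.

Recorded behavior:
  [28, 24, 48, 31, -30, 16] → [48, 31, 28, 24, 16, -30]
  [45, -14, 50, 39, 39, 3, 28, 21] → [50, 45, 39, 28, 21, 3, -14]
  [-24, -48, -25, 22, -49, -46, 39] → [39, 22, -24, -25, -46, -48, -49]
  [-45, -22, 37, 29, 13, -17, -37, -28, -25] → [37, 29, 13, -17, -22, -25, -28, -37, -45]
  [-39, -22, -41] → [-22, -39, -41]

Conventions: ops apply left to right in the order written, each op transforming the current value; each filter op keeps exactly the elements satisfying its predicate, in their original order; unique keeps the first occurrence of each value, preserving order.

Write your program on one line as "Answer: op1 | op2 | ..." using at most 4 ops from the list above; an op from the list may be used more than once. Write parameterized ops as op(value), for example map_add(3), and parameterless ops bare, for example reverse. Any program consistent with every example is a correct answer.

reverse | sort_asc | reverse | unique

Check, running the answer program on each example:
  [28, 24, 48, 31, -30, 16] -> [16, -30, 31, 48, 24, 28] -> [-30, 16, 24, 28, 31, 48] -> [48, 31, 28, 24, 16, -30] -> [48, 31, 28, 24, 16, -30]
  [45, -14, 50, 39, 39, 3, 28, 21] -> [21, 28, 3, 39, 39, 50, -14, 45] -> [-14, 3, 21, 28, 39, 39, 45, 50] -> [50, 45, 39, 39, 28, 21, 3, -14] -> [50, 45, 39, 28, 21, 3, -14]
  [-24, -48, -25, 22, -49, -46, 39] -> [39, -46, -49, 22, -25, -48, -24] -> [-49, -48, -46, -25, -24, 22, 39] -> [39, 22, -24, -25, -46, -48, -49] -> [39, 22, -24, -25, -46, -48, -49]
  [-45, -22, 37, 29, 13, -17, -37, -28, -25] -> [-25, -28, -37, -17, 13, 29, 37, -22, -45] -> [-45, -37, -28, -25, -22, -17, 13, 29, 37] -> [37, 29, 13, -17, -22, -25, -28, -37, -45] -> [37, 29, 13, -17, -22, -25, -28, -37, -45]
  [-39, -22, -41] -> [-41, -22, -39] -> [-41, -39, -22] -> [-22, -39, -41] -> [-22, -39, -41]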